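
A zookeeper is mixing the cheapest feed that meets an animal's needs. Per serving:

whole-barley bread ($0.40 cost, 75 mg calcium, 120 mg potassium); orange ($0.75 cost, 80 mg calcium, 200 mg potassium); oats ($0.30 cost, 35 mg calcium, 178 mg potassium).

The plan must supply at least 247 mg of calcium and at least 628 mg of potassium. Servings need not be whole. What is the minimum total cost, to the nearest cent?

$1.53

Check every corner: each single food scaled to meet both minima, and each pair solved so both constraints bind.
whole-barley bread only: max(247/75, 628/120) = 5.233 servings → $2.09.
orange only: max(247/80, 628/200) = 3.14 servings → $2.35.
oats only: max(247/35, 628/178) = 7.057 servings → $2.12.
whole-barley bread + orange with both targets exact would need a negative amount; discard.
whole-barley bread + oats with both tight: 2.403 servings and 1.908 servings → $1.53.
orange + oats with both tight: 3.037 servings and 0.116 servings → $2.31.
The minimum over all feasible corners is $1.53.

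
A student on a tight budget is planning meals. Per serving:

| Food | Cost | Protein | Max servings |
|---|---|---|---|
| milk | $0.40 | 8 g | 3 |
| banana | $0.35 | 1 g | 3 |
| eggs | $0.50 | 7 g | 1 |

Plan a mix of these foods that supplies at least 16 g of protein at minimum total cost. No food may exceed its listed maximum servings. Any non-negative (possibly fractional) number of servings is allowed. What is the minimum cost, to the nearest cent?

$0.80

Cost per g of protein: milk $0.0500, eggs $0.0714, banana $0.3500.
Take 2 servings of milk: +16.0 g protein for $0.80 (total $0.80, still need 0.0 g).
Filling from the cheapest source first is optimal under one linear minimum: $0.80.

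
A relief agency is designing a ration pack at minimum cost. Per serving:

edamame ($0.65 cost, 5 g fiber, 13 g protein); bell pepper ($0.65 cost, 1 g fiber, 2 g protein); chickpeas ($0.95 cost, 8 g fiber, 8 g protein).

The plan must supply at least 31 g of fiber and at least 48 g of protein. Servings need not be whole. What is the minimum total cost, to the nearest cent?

$3.80

The cheapest plan sits at a corner of the feasible region — with two constraints it uses at most two foods.
edamame only: max(31/5, 48/13) = 6.2 servings → $4.03.
bell pepper only: max(31/1, 48/2) = 31 servings → $20.15.
chickpeas only: max(31/8, 48/8) = 6 servings → $5.70.
edamame + bell pepper with both targets exact would need a negative amount; discard.
edamame + chickpeas with both tight: 2.125 servings and 2.547 servings → $3.80.
bell pepper + chickpeas with both tight: 17 servings and 1.75 servings → $12.71.
The minimum over all feasible corners is $3.80.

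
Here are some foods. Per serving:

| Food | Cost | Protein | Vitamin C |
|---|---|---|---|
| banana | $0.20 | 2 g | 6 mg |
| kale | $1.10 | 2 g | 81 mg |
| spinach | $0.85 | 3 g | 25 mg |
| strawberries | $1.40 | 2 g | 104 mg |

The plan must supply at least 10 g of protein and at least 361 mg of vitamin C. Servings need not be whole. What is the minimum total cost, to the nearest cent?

$4.97

This is a tiny linear program; its minimum lies at a vertex of the feasible set. List the vertices and price them.
banana only: max(10/2, 361/6) = 60.17 servings → $12.03.
kale only: max(10/2, 361/81) = 5 servings → $5.50.
spinach only: max(10/3, 361/25) = 14.44 servings → $12.27.
strawberries only: max(10/2, 361/104) = 5 servings → $7.00.
banana + kale with both tight: 0.5867 servings and 4.413 servings → $4.97.
banana + spinach: intersection lies outside the first quadrant.
banana + strawberries with both tight: 1.622 servings and 3.378 servings → $5.05.
kale + spinach with both tight: 4.316 servings and 0.456 servings → $5.14.
kale + strawberries: the both-tight solution has a negative serving — not a feasible corner.
spinach + strawberries with both tight: 1.214 servings and 3.179 servings → $5.48.
The minimum over all feasible corners is $4.97.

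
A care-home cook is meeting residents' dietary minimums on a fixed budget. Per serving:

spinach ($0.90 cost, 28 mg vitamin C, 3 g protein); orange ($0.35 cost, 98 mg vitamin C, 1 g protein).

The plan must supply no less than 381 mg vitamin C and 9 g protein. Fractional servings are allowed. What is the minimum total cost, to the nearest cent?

Minimising a linear cost over {vitamin C ≥ 381, protein ≥ 9, servings ≥ 0} — the optimum is at a vertex, using one or two foods.
spinach only: max(381/28, 9/3) = 13.61 servings → $12.25.
orange only: max(381/98, 9/1) = 9 servings → $3.15.
spinach + orange with both tight: 1.883 servings and 3.35 servings → $2.87.
Cheapest feasible corner: $2.87.

$2.87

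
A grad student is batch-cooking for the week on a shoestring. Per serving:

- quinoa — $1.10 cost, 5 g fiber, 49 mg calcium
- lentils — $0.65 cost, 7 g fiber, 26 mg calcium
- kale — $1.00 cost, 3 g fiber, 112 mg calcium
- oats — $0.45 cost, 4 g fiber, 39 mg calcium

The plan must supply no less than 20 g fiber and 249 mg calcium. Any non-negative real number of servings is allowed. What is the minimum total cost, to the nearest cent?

$2.68

A basic optimal solution has at most two foods positive. Try each food alone and each pair with both targets met exactly.
quinoa only: max(20/5, 249/49) = 5.082 servings → $5.59.
lentils only: max(20/7, 249/26) = 9.577 servings → $6.22.
kale only: max(20/3, 249/112) = 6.667 servings → $6.67.
oats only: max(20/4, 249/39) = 6.385 servings → $2.87.
quinoa + lentils: the both-tight solution has a negative serving — not a feasible corner.
quinoa + kale with both tight: 3.615 servings and 0.6416 servings → $4.62.
quinoa + oats with both targets exact would need a negative amount; discard.
lentils + kale with both tight: 2.115 servings and 1.732 servings → $3.11.
lentils + oats: the both-tight solution has a negative serving — not a feasible corner.
kale + oats with both tight: 0.6526 servings and 4.511 servings → $2.68.
So the least-cost plan costs $2.68.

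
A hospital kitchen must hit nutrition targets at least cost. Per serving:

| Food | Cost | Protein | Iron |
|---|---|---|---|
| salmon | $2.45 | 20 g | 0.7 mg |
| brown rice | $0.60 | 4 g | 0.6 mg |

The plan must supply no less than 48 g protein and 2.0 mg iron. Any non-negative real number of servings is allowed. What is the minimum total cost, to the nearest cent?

A basic optimal solution has at most two foods positive. Try each food alone and each pair with both targets met exactly.
salmon only: max(48/20, 2.0/0.7) = 2.857 servings → $7.00.
brown rice only: max(48/4, 2.0/0.6) = 12 servings → $7.20.
salmon + brown rice with both tight: 2.261 servings and 0.6957 servings → $5.96.
Cheapest feasible corner: $5.96.

$5.96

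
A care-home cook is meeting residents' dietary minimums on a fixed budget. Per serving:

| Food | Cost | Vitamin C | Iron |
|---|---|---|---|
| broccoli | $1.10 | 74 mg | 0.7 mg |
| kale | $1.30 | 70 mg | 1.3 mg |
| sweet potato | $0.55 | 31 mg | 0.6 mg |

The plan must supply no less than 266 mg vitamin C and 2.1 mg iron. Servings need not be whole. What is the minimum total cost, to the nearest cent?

$3.95

broccoli only: max(266/74, 2.1/0.7) = 3.595 servings → $3.95.
kale only: max(266/70, 2.1/1.3) = 3.8 servings → $4.94.
sweet potato only: max(266/31, 2.1/0.6) = 8.581 servings → $4.72.
broccoli + kale: intersection lies outside the first quadrant.
broccoli + sweet potato with both targets exact would need a negative amount; discard.
kale + sweet potato with both targets exact would need a negative amount; discard.
The minimum over all feasible corners is $3.95.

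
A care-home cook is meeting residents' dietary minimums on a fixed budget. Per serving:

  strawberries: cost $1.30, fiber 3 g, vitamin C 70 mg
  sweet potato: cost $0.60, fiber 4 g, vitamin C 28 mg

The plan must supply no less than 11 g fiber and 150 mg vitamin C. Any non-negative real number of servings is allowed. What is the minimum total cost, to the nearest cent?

For a min-cost LP with two ≥-constraints, a basic feasible solution has at most two positive variables.
strawberries only: max(11/3, 150/70) = 3.667 servings → $4.77.
sweet potato only: max(11/4, 150/28) = 5.357 servings → $3.21.
strawberries + sweet potato with both tight: 1.49 servings and 1.633 servings → $2.92.
The minimum over all feasible corners is $2.92.

$2.92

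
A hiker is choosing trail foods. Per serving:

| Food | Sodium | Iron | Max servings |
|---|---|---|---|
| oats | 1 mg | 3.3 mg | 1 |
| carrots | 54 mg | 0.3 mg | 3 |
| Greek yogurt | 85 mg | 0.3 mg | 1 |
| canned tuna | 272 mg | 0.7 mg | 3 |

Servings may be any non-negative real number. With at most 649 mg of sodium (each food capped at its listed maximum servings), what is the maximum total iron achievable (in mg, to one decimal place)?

5.5 mg

Iron per mg sodium: oats 3.3, carrots 0.005556, Greek yogurt 0.003529, canned tuna 0.002574.
Take 1 serving of oats: uses 1 mg sodium, +3.3 mg iron (running total 3.3 mg).
Take 3 servings of carrots: uses 162 mg sodium, +0.9 mg iron (running total 4.2 mg).
Take 1 serving of Greek yogurt: uses 85 mg sodium, +0.3 mg iron (running total 4.5 mg).
Take 1.474 servings of canned tuna: uses 401 mg sodium, +1.0 mg iron (running total 5.5 mg).
Filling greedily by iron-per-mg sodium is optimal for one linear limit, giving 5.5 mg.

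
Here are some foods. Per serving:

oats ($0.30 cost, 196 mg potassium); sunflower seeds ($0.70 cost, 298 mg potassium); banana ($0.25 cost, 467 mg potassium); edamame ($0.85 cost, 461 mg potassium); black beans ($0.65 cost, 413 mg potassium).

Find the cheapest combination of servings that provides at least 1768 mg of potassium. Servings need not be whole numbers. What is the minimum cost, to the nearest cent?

$0.95

Cost per mg of potassium: banana $0.0005, oats $0.0015, black beans $0.0016, edamame $0.0018, sunflower seeds $0.0023.
With no serving limits, use only banana: 1768 mg / 467 mg = 3.786 servings × $0.25 = $0.95.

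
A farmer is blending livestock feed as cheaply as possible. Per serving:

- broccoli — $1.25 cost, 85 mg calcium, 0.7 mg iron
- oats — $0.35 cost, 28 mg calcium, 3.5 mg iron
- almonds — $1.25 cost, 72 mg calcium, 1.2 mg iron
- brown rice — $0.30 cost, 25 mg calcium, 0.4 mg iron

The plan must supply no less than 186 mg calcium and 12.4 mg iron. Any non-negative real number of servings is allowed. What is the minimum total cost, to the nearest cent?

broccoli only: max(186/85, 12.4/0.7) = 17.71 servings → $22.14.
oats only: max(186/28, 12.4/3.5) = 6.643 servings → $2.33.
almonds only: max(186/72, 12.4/1.2) = 10.33 servings → $12.92.
brown rice only: max(186/25, 12.4/0.4) = 31 servings → $9.30.
broccoli + oats with both tight: 1.093 servings and 3.324 servings → $2.53.
broccoli + almonds: intersection lies outside the first quadrant.
broccoli + brown rice: intersection lies outside the first quadrant.
oats + almonds with both tight: 3.066 servings and 1.391 servings → $2.81.
oats + brown rice with both tight: 3.088 servings and 3.982 servings → $2.28.
almonds + brown rice: the both-tight solution has a negative serving — not a feasible corner.
So the least-cost plan costs $2.28.

$2.28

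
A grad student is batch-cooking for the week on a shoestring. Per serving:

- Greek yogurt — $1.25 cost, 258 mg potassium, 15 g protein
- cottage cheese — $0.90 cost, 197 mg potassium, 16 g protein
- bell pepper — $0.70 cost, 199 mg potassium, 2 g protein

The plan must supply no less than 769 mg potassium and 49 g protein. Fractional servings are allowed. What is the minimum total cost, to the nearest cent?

$3.31

The cheapest plan sits at a corner of the feasible region — with two constraints it uses at most two foods.
Greek yogurt only: max(769/258, 49/15) = 3.267 servings → $4.08.
cottage cheese only: max(769/197, 49/16) = 3.904 servings → $3.51.
bell pepper only: max(769/199, 49/2) = 24.5 servings → $17.15.
Greek yogurt + cottage cheese with both tight: 2.26 servings and 0.9437 servings → $3.67.
Greek yogurt + bell pepper: the both-tight solution has a negative serving — not a feasible corner.
cottage cheese + bell pepper with both tight: 2.944 servings and 0.9502 servings → $3.31.
The minimum over all feasible corners is $3.31.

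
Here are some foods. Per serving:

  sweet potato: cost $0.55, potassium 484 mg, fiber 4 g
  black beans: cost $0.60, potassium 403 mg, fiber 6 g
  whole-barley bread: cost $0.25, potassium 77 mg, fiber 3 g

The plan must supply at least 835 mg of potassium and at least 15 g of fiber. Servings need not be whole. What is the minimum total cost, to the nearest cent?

For a min-cost LP with two ≥-constraints, a basic feasible solution has at most two positive variables.
sweet potato only: max(835/484, 15/4) = 3.75 servings → $2.06.
black beans only: max(835/403, 15/6) = 2.5 servings → $1.50.
whole-barley bread only: max(835/77, 15/3) = 10.84 servings → $2.71.
sweet potato + black beans: intersection lies outside the first quadrant.
sweet potato + whole-barley bread with both tight: 1.18 servings and 3.427 servings → $1.51.
black beans + whole-barley bread with both tight: 1.807 servings and 1.386 servings → $1.43.
So the least-cost plan costs $1.43.

$1.43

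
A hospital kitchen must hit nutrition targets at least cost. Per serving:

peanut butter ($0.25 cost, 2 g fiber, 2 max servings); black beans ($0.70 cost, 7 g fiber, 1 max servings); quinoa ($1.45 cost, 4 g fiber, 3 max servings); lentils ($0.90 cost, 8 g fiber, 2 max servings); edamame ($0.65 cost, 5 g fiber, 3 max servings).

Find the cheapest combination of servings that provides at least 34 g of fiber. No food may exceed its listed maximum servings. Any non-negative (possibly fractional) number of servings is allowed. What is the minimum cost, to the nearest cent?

Cost per g of fiber: black beans $0.1000, lentils $0.1125, peanut butter $0.1250, edamame $0.1300, quinoa $0.3625.
Take 1 serving of black beans: +7.0 g fiber for $0.70 (total $0.70, still need 27.0 g).
Take 2 servings of lentils: +16.0 g fiber for $1.80 (total $2.50, still need 11.0 g).
Take 2 servings of peanut butter: +4.0 g fiber for $0.50 (total $3.00, still need 7.0 g).
Take 1.4 servings of edamame: +7.0 g fiber for $0.91 (total $3.91, still need 0.0 g).
Filling from the cheapest source first is optimal under one linear minimum: $3.91.

$3.91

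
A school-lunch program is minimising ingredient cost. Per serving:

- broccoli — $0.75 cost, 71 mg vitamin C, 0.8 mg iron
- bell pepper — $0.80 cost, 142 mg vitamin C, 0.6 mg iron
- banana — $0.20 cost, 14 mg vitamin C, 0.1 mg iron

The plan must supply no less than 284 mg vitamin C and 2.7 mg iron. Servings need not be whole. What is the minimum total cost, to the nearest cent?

The cheapest plan sits at a corner of the feasible region — with two constraints it uses at most two foods.
broccoli only: max(284/71, 2.7/0.8) = 4 servings → $3.00.
bell pepper only: max(284/142, 2.7/0.6) = 4.5 servings → $3.60.
banana only: max(284/14, 2.7/0.1) = 27 servings → $5.40.
broccoli + bell pepper with both tight: 3 servings and 0.5 servings → $2.65.
broccoli + banana with both tight: 2.293 servings and 8.659 servings → $3.45.
bell pepper + banana with both targets exact would need a negative amount; discard.
So the least-cost plan costs $2.65.

$2.65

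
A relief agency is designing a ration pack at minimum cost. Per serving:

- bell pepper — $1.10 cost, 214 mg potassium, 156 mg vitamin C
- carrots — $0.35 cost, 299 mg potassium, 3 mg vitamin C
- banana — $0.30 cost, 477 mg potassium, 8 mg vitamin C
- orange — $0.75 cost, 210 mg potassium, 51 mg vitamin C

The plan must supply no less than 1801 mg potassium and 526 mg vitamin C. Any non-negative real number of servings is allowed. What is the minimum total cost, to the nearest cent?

$4.27

With two linear requirements the optimum uses one or two foods; enumerate the corners.
bell pepper only: max(1801/214, 526/156) = 8.416 servings → $9.26.
carrots only: max(1801/299, 526/3) = 175.3 servings → $61.37.
banana only: max(1801/477, 526/8) = 65.75 servings → $19.73.
orange only: max(1801/210, 526/51) = 10.31 servings → $7.74.
bell pepper + carrots with both tight: 3.301 servings and 3.661 servings → $4.91.
bell pepper + banana with both tight: 3.253 servings and 2.316 servings → $4.27.
bell pepper + orange with both tight: 0.8518 servings and 7.708 servings → $6.72.
carrots + banana: the both-tight solution has a negative serving — not a feasible corner.
carrots + orange: intersection lies outside the first quadrant.
banana + orange: the both-tight solution has a negative serving — not a feasible corner.
The minimum over all feasible corners is $4.27.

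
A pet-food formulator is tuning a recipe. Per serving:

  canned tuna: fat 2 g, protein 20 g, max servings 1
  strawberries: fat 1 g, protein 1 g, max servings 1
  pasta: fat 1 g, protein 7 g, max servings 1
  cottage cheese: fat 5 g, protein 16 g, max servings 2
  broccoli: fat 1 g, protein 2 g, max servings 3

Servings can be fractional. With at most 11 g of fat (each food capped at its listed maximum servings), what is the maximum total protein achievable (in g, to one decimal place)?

52.6 g

Protein per g fat: canned tuna 10, pasta 7, cottage cheese 3.2, broccoli 2, strawberries 1.
Take 1 serving of canned tuna: uses 2 g fat, +20.0 g protein (running total 20.0 g).
Take 1 serving of pasta: uses 1 g fat, +7.0 g protein (running total 27.0 g).
Take 1.6 servings of cottage cheese: uses 8 g fat, +25.6 g protein (running total 52.6 g).
Filling greedily by protein-per-g fat is optimal for one linear limit, giving 52.6 g.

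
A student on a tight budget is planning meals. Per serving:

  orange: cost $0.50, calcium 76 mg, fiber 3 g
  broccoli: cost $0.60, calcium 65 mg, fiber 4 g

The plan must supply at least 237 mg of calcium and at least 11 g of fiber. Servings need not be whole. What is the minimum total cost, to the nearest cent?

orange only: max(237/76, 11/3) = 3.667 servings → $1.83.
broccoli only: max(237/65, 11/4) = 3.646 servings → $2.19.
orange + broccoli with both tight: 2.138 servings and 1.147 servings → $1.76.
So the least-cost plan costs $1.76.

$1.76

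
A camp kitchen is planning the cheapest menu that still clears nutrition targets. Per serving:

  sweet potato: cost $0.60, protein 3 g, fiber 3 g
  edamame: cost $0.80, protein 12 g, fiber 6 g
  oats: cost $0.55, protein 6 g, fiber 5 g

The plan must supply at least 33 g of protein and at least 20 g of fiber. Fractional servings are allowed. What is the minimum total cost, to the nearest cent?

An LP optimum is at a vertex; with two nutrient constraints at most two foods are used. Check each candidate.
sweet potato only: max(33/3, 20/3) = 11 servings → $6.60.
edamame only: max(33/12, 20/6) = 3.333 servings → $2.67.
oats only: max(33/6, 20/5) = 5.5 servings → $3.02.
sweet potato + edamame with both tight: 2.333 servings and 2.167 servings → $3.13.
sweet potato + oats: intersection lies outside the first quadrant.
edamame + oats with both tight: 1.875 servings and 1.75 servings → $2.46.
The minimum over all feasible corners is $2.46.

$2.46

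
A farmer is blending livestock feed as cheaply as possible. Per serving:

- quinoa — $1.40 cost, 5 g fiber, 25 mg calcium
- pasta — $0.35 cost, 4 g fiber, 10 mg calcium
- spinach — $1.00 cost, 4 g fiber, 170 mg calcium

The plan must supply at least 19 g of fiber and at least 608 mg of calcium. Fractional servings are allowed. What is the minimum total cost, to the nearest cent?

$3.94

At the optimum either one food covers both requirements or two foods hit both targets exactly; no other combination can be cheaper.
quinoa only: max(19/5, 608/25) = 24.32 servings → $34.05.
pasta only: max(19/4, 608/10) = 60.8 servings → $21.28.
spinach only: max(19/4, 608/170) = 4.75 servings → $4.75.
quinoa + pasta: intersection lies outside the first quadrant.
quinoa + spinach with both tight: 1.064 servings and 3.42 servings → $4.91.
pasta + spinach with both tight: 1.247 servings and 3.503 servings → $3.94.
The minimum over all feasible corners is $3.94.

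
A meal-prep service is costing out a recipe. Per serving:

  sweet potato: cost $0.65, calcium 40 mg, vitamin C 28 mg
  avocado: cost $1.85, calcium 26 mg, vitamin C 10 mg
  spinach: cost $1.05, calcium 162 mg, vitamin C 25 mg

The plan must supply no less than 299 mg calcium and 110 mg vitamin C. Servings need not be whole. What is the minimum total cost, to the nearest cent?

$3.08

Minimising a linear cost over {calcium ≥ 299, vitamin C ≥ 110, servings ≥ 0} — the optimum is at a vertex, using one or two foods.
sweet potato only: max(299/40, 110/28) = 7.475 servings → $4.86.
avocado only: max(299/26, 110/10) = 11.5 servings → $21.27.
spinach only: max(299/162, 110/25) = 4.4 servings → $4.62.
sweet potato + avocado: intersection lies outside the first quadrant.
sweet potato + spinach with both tight: 2.926 servings and 1.123 servings → $3.08.
avocado + spinach with both tight: 10.66 servings and 0.134 servings → $19.87.
Cheapest feasible corner: $3.08.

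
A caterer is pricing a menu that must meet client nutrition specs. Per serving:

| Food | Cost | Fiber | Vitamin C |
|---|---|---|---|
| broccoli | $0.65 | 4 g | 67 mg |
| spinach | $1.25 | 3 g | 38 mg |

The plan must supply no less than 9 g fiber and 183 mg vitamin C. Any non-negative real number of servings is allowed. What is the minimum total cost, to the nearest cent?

$1.78

broccoli only: max(9/4, 183/67) = 2.731 servings → $1.78.
spinach only: max(9/3, 183/38) = 4.816 servings → $6.02.
broccoli + spinach: intersection lies outside the first quadrant.
So the least-cost plan costs $1.78.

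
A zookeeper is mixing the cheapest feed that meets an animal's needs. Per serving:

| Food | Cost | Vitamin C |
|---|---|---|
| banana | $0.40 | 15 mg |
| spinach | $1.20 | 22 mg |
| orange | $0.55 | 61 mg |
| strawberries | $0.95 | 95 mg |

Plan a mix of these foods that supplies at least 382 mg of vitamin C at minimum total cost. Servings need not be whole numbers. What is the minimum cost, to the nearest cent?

$3.44

Cost per mg of vitamin C: orange $0.0090, strawberries $0.0100, banana $0.0267, spinach $0.0545.
With no serving limits, use only orange: 382 mg / 61 mg = 6.262 servings × $0.55 = $3.44.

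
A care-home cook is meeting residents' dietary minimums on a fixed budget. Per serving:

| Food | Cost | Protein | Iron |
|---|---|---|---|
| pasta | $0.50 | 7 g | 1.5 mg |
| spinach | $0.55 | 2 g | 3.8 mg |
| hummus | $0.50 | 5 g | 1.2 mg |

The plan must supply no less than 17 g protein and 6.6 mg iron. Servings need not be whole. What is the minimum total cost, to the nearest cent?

$1.57

At the optimum either one food covers both requirements or two foods hit both targets exactly; no other combination can be cheaper.
pasta only: max(17/7, 6.6/1.5) = 4.4 servings → $2.20.
spinach only: max(17/2, 6.6/3.8) = 8.5 servings → $4.67.
hummus only: max(17/5, 6.6/1.2) = 5.5 servings → $2.75.
pasta + spinach with both tight: 2.178 servings and 0.8771 servings → $1.57.
pasta + hummus with both targets exact would need a negative amount; discard.
spinach + hummus with both tight: 0.759 servings and 3.096 servings → $1.97.
So the least-cost plan costs $1.57.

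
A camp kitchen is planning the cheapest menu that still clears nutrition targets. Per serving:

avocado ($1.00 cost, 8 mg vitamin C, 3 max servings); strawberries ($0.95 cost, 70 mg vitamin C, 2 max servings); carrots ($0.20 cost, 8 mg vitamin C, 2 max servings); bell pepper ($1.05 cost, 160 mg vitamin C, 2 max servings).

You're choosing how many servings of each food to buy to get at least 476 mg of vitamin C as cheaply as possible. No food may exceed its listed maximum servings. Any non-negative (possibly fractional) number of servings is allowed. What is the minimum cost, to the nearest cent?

$4.40

Cost per mg of vitamin C: bell pepper $0.0066, strawberries $0.0136, carrots $0.0250, avocado $0.1250.
Take 2 servings of bell pepper: +320.0 mg vitamin C for $2.10 (total $2.10, still need 156.0 mg).
Take 2 servings of strawberries: +140.0 mg vitamin C for $1.90 (total $4.00, still need 16.0 mg).
Take 2 servings of carrots: +16.0 mg vitamin C for $0.40 (total $4.40, still need 0.0 mg).
Filling from the cheapest source first is optimal under one linear minimum: $4.40.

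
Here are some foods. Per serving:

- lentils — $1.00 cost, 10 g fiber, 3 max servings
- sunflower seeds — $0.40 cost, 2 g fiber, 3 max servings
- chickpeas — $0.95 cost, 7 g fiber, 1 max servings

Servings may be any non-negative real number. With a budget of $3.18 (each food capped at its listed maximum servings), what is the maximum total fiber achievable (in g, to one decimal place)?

Fiber per dollar: lentils 10, chickpeas 7.368, sunflower seeds 5.
Take 3 servings of lentils: spends $3.00, +30.0 g fiber (running total 30.0 g).
Take 0.1895 servings of chickpeas: spends $0.18, +1.3 g fiber (running total 31.3 g).
Filling greedily by fiber-per-dollar is optimal for one linear limit, giving 31.3 g.

31.3 g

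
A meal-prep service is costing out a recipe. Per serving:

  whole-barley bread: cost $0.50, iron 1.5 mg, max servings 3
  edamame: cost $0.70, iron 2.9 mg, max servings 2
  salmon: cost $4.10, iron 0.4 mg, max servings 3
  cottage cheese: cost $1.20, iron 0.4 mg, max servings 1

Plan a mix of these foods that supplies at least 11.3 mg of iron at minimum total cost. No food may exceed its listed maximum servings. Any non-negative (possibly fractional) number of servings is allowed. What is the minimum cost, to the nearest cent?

$10.25

Cost per mg of iron: edamame $0.2414, whole-barley bread $0.3333, cottage cheese $3.0000, salmon $10.2500.
Take 2 servings of edamame: +5.8 mg iron for $1.40 (total $1.40, still need 5.5 mg).
Take 3 servings of whole-barley bread: +4.5 mg iron for $1.50 (total $2.90, still need 1.0 mg).
Take 1 serving of cottage cheese: +0.4 mg iron for $1.20 (total $4.10, still need 0.6 mg).
Take 1.5 servings of salmon: +0.6 mg iron for $6.15 (total $10.25, still need 0.0 mg).
Filling from the cheapest source first is optimal under one linear minimum: $10.25.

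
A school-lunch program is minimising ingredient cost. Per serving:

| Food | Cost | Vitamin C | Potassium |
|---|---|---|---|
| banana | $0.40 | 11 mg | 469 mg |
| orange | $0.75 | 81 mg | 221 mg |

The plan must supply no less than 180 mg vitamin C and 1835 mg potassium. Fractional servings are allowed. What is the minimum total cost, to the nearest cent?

Minimising a linear cost over {vitamin C ≥ 180, potassium ≥ 1835, servings ≥ 0} — the optimum is at a vertex, using one or two foods.
banana only: max(180/11, 1835/469) = 16.36 servings → $6.55.
orange only: max(180/81, 1835/221) = 8.303 servings → $6.23.
banana + orange with both tight: 3.061 servings and 1.806 servings → $2.58.
Cheapest feasible corner: $2.58.

$2.58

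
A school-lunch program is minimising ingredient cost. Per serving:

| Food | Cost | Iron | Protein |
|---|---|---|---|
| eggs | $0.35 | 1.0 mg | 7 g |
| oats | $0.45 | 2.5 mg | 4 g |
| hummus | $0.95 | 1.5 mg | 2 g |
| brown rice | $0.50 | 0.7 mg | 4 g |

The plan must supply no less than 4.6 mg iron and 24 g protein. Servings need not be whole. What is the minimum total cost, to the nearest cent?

$1.35

eggs only: max(4.6/1.0, 24/7) = 4.6 servings → $1.61.
oats only: max(4.6/2.5, 24/4) = 6 servings → $2.70.
hummus only: max(4.6/1.5, 24/2) = 12 servings → $11.40.
brown rice only: max(4.6/0.7, 24/4) = 6.571 servings → $3.29.
eggs + oats with both tight: 3.081 servings and 0.6074 servings → $1.35.
eggs + hummus with both tight: 3.153 servings and 0.9647 servings → $2.02.
eggs + brown rice: intersection lies outside the first quadrant.
oats + hummus: the both-tight solution has a negative serving — not a feasible corner.
oats + brown rice with both tight: 0.2222 servings and 5.778 servings → $2.99.
hummus + brown rice with both tight: 0.3478 servings and 5.826 servings → $3.24.
Cheapest feasible corner: $1.35.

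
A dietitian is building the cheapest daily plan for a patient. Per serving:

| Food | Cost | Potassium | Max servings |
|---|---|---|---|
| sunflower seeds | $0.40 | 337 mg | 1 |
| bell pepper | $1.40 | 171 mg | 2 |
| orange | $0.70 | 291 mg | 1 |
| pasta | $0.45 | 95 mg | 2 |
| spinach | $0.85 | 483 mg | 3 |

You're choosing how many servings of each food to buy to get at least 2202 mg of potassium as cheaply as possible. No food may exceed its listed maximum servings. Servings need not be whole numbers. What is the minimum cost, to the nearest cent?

$4.24

Cost per mg of potassium: sunflower seeds $0.0012, spinach $0.0018, orange $0.0024, pasta $0.0047, bell pepper $0.0082.
Take 1 serving of sunflower seeds: +337.0 mg potassium for $0.40 (total $0.40, still need 1865.0 mg).
Take 3 servings of spinach: +1449.0 mg potassium for $2.55 (total $2.95, still need 416.0 mg).
Take 1 serving of orange: +291.0 mg potassium for $0.70 (total $3.65, still need 125.0 mg).
Take 1.316 servings of pasta: +125.0 mg potassium for $0.59 (total $4.24, still need 0.0 mg).
Filling from the cheapest source first is optimal under one linear minimum: $4.24.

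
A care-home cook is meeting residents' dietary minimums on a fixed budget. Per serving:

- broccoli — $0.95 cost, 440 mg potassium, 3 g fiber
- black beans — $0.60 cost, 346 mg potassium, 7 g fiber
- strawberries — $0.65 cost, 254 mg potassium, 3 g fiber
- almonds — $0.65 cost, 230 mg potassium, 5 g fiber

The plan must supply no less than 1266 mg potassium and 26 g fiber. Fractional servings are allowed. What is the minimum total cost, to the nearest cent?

$2.23

A basic optimal solution has at most two foods positive. Try each food alone and each pair with both targets met exactly.
broccoli only: max(1266/440, 26/3) = 8.667 servings → $8.23.
black beans only: max(1266/346, 26/7) = 3.714 servings → $2.23.
strawberries only: max(1266/254, 26/3) = 8.667 servings → $5.63.
almonds only: max(1266/230, 26/5) = 5.504 servings → $3.58.
broccoli + black beans: intersection lies outside the first quadrant.
broccoli + strawberries with both targets exact would need a negative amount; discard.
broccoli + almonds with both tight: 0.2318 servings and 5.061 servings → $3.51.
black beans + strawberries with both targets exact would need a negative amount; discard.
black beans + almonds with both tight: 2.917 servings and 1.117 servings → $2.48.
strawberries + almonds with both tight: 0.6034 servings and 4.838 servings → $3.54.
The minimum over all feasible corners is $2.23.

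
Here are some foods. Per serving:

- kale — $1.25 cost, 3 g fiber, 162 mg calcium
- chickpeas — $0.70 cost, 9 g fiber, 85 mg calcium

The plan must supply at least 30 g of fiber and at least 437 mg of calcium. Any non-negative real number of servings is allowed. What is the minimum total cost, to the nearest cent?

A basic optimal solution has at most two foods positive. Try each food alone and each pair with both targets met exactly.
kale only: max(30/3, 437/162) = 10 servings → $12.50.
chickpeas only: max(30/9, 437/85) = 5.141 servings → $3.60.
kale + chickpeas with both tight: 1.15 servings and 2.95 servings → $3.50.
So the least-cost plan costs $3.50.

$3.50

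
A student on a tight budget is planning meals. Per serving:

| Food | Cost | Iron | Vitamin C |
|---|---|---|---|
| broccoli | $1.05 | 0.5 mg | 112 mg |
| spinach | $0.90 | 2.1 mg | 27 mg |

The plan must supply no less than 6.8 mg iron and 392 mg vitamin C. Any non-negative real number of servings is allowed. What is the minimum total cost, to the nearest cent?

$5.33

Compare the cost at each extreme point of the feasible region.
broccoli only: max(6.8/0.5, 392/112) = 13.6 servings → $14.28.
spinach only: max(6.8/2.1, 392/27) = 14.52 servings → $13.07.
broccoli + spinach with both tight: 2.885 servings and 2.551 servings → $5.33.
So the least-cost plan costs $5.33.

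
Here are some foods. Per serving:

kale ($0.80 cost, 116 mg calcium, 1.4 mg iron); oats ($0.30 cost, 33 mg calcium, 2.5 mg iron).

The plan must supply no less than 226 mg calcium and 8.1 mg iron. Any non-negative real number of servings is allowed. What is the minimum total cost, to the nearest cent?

A basic optimal solution has at most two foods positive. Try each food alone and each pair with both targets met exactly.
kale only: max(226/116, 8.1/1.4) = 5.786 servings → $4.63.
oats only: max(226/33, 8.1/2.5) = 6.848 servings → $2.05.
kale + oats with both tight: 1.221 servings and 2.556 servings → $1.74.
Cheapest feasible corner: $1.74.

$1.74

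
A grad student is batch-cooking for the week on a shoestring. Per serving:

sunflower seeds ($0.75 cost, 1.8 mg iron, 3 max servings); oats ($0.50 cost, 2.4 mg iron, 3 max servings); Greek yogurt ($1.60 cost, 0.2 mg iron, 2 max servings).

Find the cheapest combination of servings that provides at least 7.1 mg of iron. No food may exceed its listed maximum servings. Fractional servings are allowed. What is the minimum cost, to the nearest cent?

$1.48

Cost per mg of iron: oats $0.2083, sunflower seeds $0.4167, Greek yogurt $8.0000.
Take 2.958 servings of oats: +7.1 mg iron for $1.48 (total $1.48, still need 0.0 mg).
Greedy by cheapest-per-mg is optimal for a single linear constraint, so the minimum cost is $1.48.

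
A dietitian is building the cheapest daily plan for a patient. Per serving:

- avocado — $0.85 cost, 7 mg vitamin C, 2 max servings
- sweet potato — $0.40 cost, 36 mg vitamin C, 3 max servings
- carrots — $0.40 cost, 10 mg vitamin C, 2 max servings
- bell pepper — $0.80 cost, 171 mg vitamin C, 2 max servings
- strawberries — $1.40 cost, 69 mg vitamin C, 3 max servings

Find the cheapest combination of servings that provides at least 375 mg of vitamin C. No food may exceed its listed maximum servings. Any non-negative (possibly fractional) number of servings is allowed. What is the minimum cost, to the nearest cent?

$1.97

Cost per mg of vitamin C: bell pepper $0.0047, sweet potato $0.0111, strawberries $0.0203, carrots $0.0400, avocado $0.1214.
Take 2 servings of bell pepper: +342.0 mg vitamin C for $1.60 (total $1.60, still need 33.0 mg).
Take 0.9167 servings of sweet potato: +33.0 mg vitamin C for $0.37 (total $1.97, still need 0.0 mg).
Greedy by cheapest-per-mg is optimal for a single linear constraint, so the minimum cost is $1.97.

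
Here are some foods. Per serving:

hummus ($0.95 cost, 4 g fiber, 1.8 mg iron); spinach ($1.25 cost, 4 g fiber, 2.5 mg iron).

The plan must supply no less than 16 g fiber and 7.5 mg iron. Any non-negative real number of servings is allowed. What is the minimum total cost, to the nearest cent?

Check every corner: each single food scaled to meet both minima, and each pair solved so both constraints bind.
hummus only: max(16/4, 7.5/1.8) = 4.167 servings → $3.96.
spinach only: max(16/4, 7.5/2.5) = 4 servings → $5.00.
hummus + spinach with both tight: 3.571 servings and 0.4286 servings → $3.93.
Cheapest feasible corner: $3.93.

$3.93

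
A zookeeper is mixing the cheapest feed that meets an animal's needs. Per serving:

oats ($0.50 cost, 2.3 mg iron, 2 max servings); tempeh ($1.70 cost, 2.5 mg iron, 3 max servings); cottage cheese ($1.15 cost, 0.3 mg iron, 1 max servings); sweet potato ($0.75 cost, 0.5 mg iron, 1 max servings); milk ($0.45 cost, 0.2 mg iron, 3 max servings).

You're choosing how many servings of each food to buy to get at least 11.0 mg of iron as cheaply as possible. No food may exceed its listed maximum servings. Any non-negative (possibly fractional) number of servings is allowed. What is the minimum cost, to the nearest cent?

Cost per mg of iron: oats $0.2174, tempeh $0.6800, sweet potato $1.5000, milk $2.2500, cottage cheese $3.8333.
Take 2 servings of oats: +4.6 mg iron for $1.00 (total $1.00, still need 6.4 mg).
Take 2.56 servings of tempeh: +6.4 mg iron for $4.35 (total $5.35, still need 0.0 mg).
Greedy by cheapest-per-mg is optimal for a single linear constraint, so the minimum cost is $5.35.

$5.35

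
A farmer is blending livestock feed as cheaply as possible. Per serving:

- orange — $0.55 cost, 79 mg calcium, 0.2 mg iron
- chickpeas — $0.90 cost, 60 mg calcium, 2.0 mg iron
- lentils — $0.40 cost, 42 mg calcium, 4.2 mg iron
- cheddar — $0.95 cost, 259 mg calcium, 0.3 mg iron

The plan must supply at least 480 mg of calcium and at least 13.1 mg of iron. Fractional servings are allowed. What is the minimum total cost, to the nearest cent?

$2.50

orange only: max(480/79, 13.1/0.2) = 65.5 servings → $36.02.
chickpeas only: max(480/60, 13.1/2.0) = 8 servings → $7.20.
lentils only: max(480/42, 13.1/4.2) = 11.43 servings → $4.57.
cheddar only: max(480/259, 13.1/0.3) = 43.67 servings → $41.48.
orange + chickpeas with both tight: 1.192 servings and 6.431 servings → $6.44.
orange + lentils with both tight: 4.532 servings and 2.903 servings → $3.65.
orange + cheddar: the both-tight solution has a negative serving — not a feasible corner.
chickpeas + lentils with both targets exact would need a negative amount; discard.
chickpeas + cheddar with both tight: 6.498 servings and 0.348 servings → $6.18.
lentils + cheddar with both tight: 3.022 servings and 1.363 servings → $2.50.
So the least-cost plan costs $2.50.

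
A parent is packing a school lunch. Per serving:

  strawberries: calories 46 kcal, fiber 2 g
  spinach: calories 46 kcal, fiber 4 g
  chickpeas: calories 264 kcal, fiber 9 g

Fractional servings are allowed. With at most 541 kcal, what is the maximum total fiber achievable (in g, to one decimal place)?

47.0 g

Fiber per kcal: spinach 0.08696, strawberries 0.04348, chickpeas 0.03409.
With no serving limits, spend the whole calories allowance on spinach: 541 kcal / 46 kcal × 4 g = 47.0 g.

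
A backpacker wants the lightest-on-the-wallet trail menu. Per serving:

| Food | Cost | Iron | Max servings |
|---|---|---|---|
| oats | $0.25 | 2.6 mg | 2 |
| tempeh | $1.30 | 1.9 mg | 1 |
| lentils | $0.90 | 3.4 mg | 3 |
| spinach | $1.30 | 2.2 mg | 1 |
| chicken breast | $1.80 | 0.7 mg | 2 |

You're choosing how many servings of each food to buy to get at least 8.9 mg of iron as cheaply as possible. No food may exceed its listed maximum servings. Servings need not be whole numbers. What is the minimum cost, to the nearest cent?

$1.48

Cost per mg of iron: oats $0.0962, lentils $0.2647, spinach $0.5909, tempeh $0.6842, chicken breast $2.5714.
Take 2 servings of oats: +5.2 mg iron for $0.50 (total $0.50, still need 3.7 mg).
Take 1.088 servings of lentils: +3.7 mg iron for $0.98 (total $1.48, still need 0.0 mg).
Filling from the cheapest source first is optimal under one linear minimum: $1.48.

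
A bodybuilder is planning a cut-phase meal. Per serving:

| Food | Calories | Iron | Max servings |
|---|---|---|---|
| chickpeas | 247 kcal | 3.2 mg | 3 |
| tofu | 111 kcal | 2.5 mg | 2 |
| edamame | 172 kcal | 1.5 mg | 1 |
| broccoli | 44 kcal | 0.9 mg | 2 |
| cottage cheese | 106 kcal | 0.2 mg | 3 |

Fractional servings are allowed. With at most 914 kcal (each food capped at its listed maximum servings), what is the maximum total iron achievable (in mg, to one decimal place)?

14.6 mg

Iron per kcal: tofu 0.02252, broccoli 0.02045, chickpeas 0.01296, edamame 0.008721, cottage cheese 0.001887.
Take 2 servings of tofu: uses 222 kcal, +5.0 mg iron (running total 5.0 mg).
Take 2 servings of broccoli: uses 88 kcal, +1.8 mg iron (running total 6.8 mg).
Take 2.445 servings of chickpeas: uses 604 kcal, +7.8 mg iron (running total 14.6 mg).
Greedy by best ratio exhausts the calories allowance optimally: 14.6 mg.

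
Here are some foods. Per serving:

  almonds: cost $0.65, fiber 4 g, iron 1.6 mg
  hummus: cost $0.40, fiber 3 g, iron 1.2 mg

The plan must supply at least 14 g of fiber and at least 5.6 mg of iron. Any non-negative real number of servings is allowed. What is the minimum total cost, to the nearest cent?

For a min-cost LP with two ≥-constraints, a basic feasible solution has at most two positive variables.
almonds only: max(14/4, 5.6/1.6) = 3.5 servings → $2.27.
hummus only: max(14/3, 5.6/1.2) = 4.667 servings → $1.87.
almonds + hummus (both tight): parallel constraints — no distinct corner.
So the least-cost plan costs $1.87.

$1.87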